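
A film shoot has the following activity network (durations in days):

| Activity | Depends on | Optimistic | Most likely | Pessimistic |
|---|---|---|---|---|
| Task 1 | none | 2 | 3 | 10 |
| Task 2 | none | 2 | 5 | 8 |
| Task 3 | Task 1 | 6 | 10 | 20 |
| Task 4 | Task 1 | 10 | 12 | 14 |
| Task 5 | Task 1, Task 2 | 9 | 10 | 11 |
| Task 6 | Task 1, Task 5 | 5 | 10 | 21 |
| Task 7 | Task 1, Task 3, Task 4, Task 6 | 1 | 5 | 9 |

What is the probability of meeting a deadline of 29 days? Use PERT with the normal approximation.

0.264

te_Task 1 = (2 + 4·3 + 10)/6 = 24/6 = 4; σ²_Task 1 = ((10−2)/6)² = 1.778
te_Task 2 = (2 + 4·5 + 8)/6 = 30/6 = 5; σ²_Task 2 = ((8−2)/6)² = 1.000
te_Task 3 = (6 + 4·10 + 20)/6 = 66/6 = 11; σ²_Task 3 = ((20−6)/6)² = 5.444
te_Task 4 = (10 + 4·12 + 14)/6 = 72/6 = 12; σ²_Task 4 = ((14−10)/6)² = 0.444
te_Task 5 = (9 + 4·10 + 11)/6 = 60/6 = 10; σ²_Task 5 = ((11−9)/6)² = 0.111
te_Task 6 = (5 + 4·10 + 21)/6 = 66/6 = 11; σ²_Task 6 = ((21−5)/6)² = 7.111
te_Task 7 = (1 + 4·5 + 9)/6 = 30/6 = 5; σ²_Task 7 = ((9−1)/6)² = 1.778

Forward pass:
ES_Task 1 = 0; EF_Task 1 = 4
ES_Task 2 = 0; EF_Task 2 = 5
ES_Task 3 = 4; EF_Task 3 = 4+11 = 15
ES_Task 4 = 4; EF_Task 4 = 4+12 = 16
ES_Task 5 = max(EF_Task 1=4, EF_Task 2=5) = 5; EF_Task 5 = 5+10 = 15
ES_Task 6 = max(EF_Task 1=4, EF_Task 5=15) = 15; EF_Task 6 = 15+11 = 26
ES_Task 7 = max(EF_Task 1=4, EF_Task 3=15, EF_Task 4=16, EF_Task 6=26) = 26; EF_Task 7 = 26+5 = 31
Expected project duration μ = 31 days. Critical path: Task 2 → Task 5 → Task 6 → Task 7.

Variance along critical path = 1.000 + 0.111 + 7.111 + 1.778 = 10.000; σ = √10.000 = 3.162 days.
Z = (29 − 31) / 3.162 = -0.632
P(T ≤ 29) = Φ(-0.632) ≈ 0.264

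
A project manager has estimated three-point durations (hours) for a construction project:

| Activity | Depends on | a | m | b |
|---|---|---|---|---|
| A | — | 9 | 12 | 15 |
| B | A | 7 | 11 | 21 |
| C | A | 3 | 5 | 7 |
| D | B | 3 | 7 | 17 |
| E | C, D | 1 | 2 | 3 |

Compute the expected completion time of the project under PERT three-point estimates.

34 hours

te_A = (9 + 4·12 + 15)/6 = 72/6 = 12
te_B = (7 + 4·11 + 21)/6 = 72/6 = 12
te_C = (3 + 4·5 + 7)/6 = 30/6 = 5
te_D = (3 + 4·7 + 17)/6 = 48/6 = 8
te_E = (1 + 4·2 + 3)/6 = 12/6 = 2

Forward pass:
ES_A = 0; EF_A = 12
ES_B = 12; EF_B = 12+12 = 24
ES_C = 12; EF_C = 12+5 = 17
ES_D = 24; EF_D = 24+8 = 32
ES_E = max(EF_C=17, EF_D=32) = 32; EF_E = 32+2 = 34
Expected project duration μ = 34 hours. Critical path: A → B → D → E.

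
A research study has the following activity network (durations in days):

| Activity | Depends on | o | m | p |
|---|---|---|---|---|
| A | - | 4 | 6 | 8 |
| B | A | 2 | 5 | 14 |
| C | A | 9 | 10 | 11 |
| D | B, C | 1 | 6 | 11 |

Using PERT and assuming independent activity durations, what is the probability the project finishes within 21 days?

0.292

te_A = (4 + 4·6 + 8)/6 = 36/6 = 6; σ²_A = ((8−4)/6)² = 0.444
te_B = (2 + 4·5 + 14)/6 = 36/6 = 6; σ²_B = ((14−2)/6)² = 4.000
te_C = (9 + 4·10 + 11)/6 = 60/6 = 10; σ²_C = ((11−9)/6)² = 0.111
te_D = (1 + 4·6 + 11)/6 = 36/6 = 6; σ²_D = ((11−1)/6)² = 2.778

Forward pass:
ES_A = 0; EF_A = 6
ES_B = 6; EF_B = 6+6 = 12
ES_C = 6; EF_C = 6+10 = 16
ES_D = max(EF_B=12, EF_C=16) = 16; EF_D = 16+6 = 22
Expected project duration μ = 22 days. Critical path: A → C → D.

Variance along critical path = 0.444 + 0.111 + 2.778 = 3.333; σ = √3.333 = 1.826 days.
Z = (21 − 22) / 1.826 = -0.548
P(T ≤ 21) = Φ(-0.548) ≈ 0.292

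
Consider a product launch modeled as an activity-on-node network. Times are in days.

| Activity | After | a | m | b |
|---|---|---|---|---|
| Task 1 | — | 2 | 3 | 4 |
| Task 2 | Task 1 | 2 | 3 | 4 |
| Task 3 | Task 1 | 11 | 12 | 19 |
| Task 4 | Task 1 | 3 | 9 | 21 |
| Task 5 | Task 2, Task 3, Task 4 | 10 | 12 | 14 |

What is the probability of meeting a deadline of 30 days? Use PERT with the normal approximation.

te_Task 1 = (2 + 4·3 + 4)/6 = 18/6 = 3; σ²_Task 1 = ((4−2)/6)² = 0.111
te_Task 2 = (2 + 4·3 + 4)/6 = 18/6 = 3; σ²_Task 2 = ((4−2)/6)² = 0.111
te_Task 3 = (11 + 4·12 + 19)/6 = 78/6 = 13; σ²_Task 3 = ((19−11)/6)² = 1.778
te_Task 4 = (3 + 4·9 + 21)/6 = 60/6 = 10; σ²_Task 4 = ((21−3)/6)² = 9.000
te_Task 5 = (10 + 4·12 + 14)/6 = 72/6 = 12; σ²_Task 5 = ((14−10)/6)² = 0.444

Forward pass:
ES_Task 1 = 0; EF_Task 1 = 3
ES_Task 2 = 3; EF_Task 2 = 3+3 = 6
ES_Task 3 = 3; EF_Task 3 = 3+13 = 16
ES_Task 4 = 3; EF_Task 4 = 3+10 = 13
ES_Task 5 = max(EF_Task 2=6, EF_Task 3=16, EF_Task 4=13) = 16; EF_Task 5 = 16+12 = 28
Expected project duration μ = 28 days. Critical path: Task 1 → Task 3 → Task 5.

Variance along critical path = 0.111 + 1.778 + 0.444 = 2.333; σ = √2.333 = 1.528 days.
Z = (30 − 28) / 1.528 = 1.309
P(T ≤ 30) = Φ(1.309) ≈ 0.905

0.905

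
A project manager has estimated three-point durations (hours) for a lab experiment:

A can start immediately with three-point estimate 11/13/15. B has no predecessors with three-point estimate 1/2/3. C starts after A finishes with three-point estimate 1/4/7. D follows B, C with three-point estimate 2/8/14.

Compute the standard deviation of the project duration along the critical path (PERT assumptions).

te_A = (11 + 4·13 + 15)/6 = 78/6 = 13; σ²_A = ((15−11)/6)² = 0.444
te_B = (1 + 4·2 + 3)/6 = 12/6 = 2; σ²_B = ((3−1)/6)² = 0.111
te_C = (1 + 4·4 + 7)/6 = 24/6 = 4; σ²_C = ((7−1)/6)² = 1.000
te_D = (2 + 4·8 + 14)/6 = 48/6 = 8; σ²_D = ((14−2)/6)² = 4.000

Forward pass:
ES_A = 0; EF_A = 13
ES_B = 0; EF_B = 2
ES_C = 13; EF_C = 13+4 = 17
ES_D = max(EF_B=2, EF_C=17) = 17; EF_D = 17+8 = 25
Expected project duration μ = 25 hours. Critical path: A → C → D.

Variance along critical path = 0.444 + 1.000 + 4.000 = 5.444
σ = √5.444 = 2.333 hours

2.33 hours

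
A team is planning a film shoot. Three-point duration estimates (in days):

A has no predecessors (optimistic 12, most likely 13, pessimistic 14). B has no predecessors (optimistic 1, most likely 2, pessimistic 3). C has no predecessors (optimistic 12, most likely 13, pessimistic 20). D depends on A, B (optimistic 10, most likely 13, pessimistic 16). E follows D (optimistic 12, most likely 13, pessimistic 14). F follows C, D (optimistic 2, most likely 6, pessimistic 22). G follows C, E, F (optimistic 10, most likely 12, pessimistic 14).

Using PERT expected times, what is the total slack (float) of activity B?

11 days

te_A = (12 + 4·13 + 14)/6 = 78/6 = 13
te_B = (1 + 4·2 + 3)/6 = 12/6 = 2
te_C = (12 + 4·13 + 20)/6 = 84/6 = 14
te_D = (10 + 4·13 + 16)/6 = 78/6 = 13
te_E = (12 + 4·13 + 14)/6 = 78/6 = 13
te_F = (2 + 4·6 + 22)/6 = 48/6 = 8
te_G = (10 + 4·12 + 14)/6 = 72/6 = 12

Forward pass:
ES_A = 0; EF_A = 13
ES_B = 0; EF_B = 2
ES_C = 0; EF_C = 14
ES_D = max(EF_A=13, EF_B=2) = 13; EF_D = 13+13 = 26
ES_E = 26; EF_E = 26+13 = 39
ES_F = max(EF_C=14, EF_D=26) = 26; EF_F = 26+8 = 34
ES_G = max(EF_C=14, EF_E=39, EF_F=34) = 39; EF_G = 39+12 = 51
Expected project duration μ = 51 days. Critical path: A → D → E → G.

Backward pass:
LF_G = 51; LS_G = 51−12 = 39
LF_F = LS_G = 39; LS_F = 39−8 = 31
LF_E = LS_G = 39; LS_E = 39−13 = 26
LF_D = min(LS_E=26, LS_F=31) = 26; LS_D = 26−13 = 13
LF_C = min(LS_F=31, LS_G=39) = 31; LS_C = 31−14 = 17
LF_B = LS_D = 13; LS_B = 13−2 = 11
LF_A = LS_D = 13; LS_A = 13−13 = 0
Slack_B = LS_B − ES_B = 11 − 0 = 11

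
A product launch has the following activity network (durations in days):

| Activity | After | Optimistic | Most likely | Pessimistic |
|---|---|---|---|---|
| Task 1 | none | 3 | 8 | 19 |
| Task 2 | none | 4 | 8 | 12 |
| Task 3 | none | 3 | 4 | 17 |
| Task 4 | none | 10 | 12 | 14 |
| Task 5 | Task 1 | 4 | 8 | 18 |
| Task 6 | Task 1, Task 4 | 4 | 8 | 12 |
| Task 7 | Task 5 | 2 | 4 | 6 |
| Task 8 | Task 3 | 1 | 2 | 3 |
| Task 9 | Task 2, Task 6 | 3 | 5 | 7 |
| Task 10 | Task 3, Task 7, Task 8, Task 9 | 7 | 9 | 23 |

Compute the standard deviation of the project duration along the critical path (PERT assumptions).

3.13 days

te_Task 1 = (3 + 4·8 + 19)/6 = 54/6 = 9; σ²_Task 1 = ((19−3)/6)² = 7.111
te_Task 2 = (4 + 4·8 + 12)/6 = 48/6 = 8; σ²_Task 2 = ((12−4)/6)² = 1.778
te_Task 3 = (3 + 4·4 + 17)/6 = 36/6 = 6; σ²_Task 3 = ((17−3)/6)² = 5.444
te_Task 4 = (10 + 4·12 + 14)/6 = 72/6 = 12; σ²_Task 4 = ((14−10)/6)² = 0.444
te_Task 5 = (4 + 4·8 + 18)/6 = 54/6 = 9; σ²_Task 5 = ((18−4)/6)² = 5.444
te_Task 6 = (4 + 4·8 + 12)/6 = 48/6 = 8; σ²_Task 6 = ((12−4)/6)² = 1.778
te_Task 7 = (2 + 4·4 + 6)/6 = 24/6 = 4; σ²_Task 7 = ((6−2)/6)² = 0.444
te_Task 8 = (1 + 4·2 + 3)/6 = 12/6 = 2; σ²_Task 8 = ((3−1)/6)² = 0.111
te_Task 9 = (3 + 4·5 + 7)/6 = 30/6 = 5; σ²_Task 9 = ((7−3)/6)² = 0.444
te_Task 10 = (7 + 4·9 + 23)/6 = 66/6 = 11; σ²_Task 10 = ((23−7)/6)² = 7.111

Forward pass:
ES_Task 1 = 0; EF_Task 1 = 9
ES_Task 2 = 0; EF_Task 2 = 8
ES_Task 3 = 0; EF_Task 3 = 6
ES_Task 4 = 0; EF_Task 4 = 12
ES_Task 5 = 9; EF_Task 5 = 9+9 = 18
ES_Task 6 = max(EF_Task 1=9, EF_Task 4=12) = 12; EF_Task 6 = 12+8 = 20
ES_Task 7 = 18; EF_Task 7 = 18+4 = 22
ES_Task 8 = 6; EF_Task 8 = 6+2 = 8
ES_Task 9 = max(EF_Task 2=8, EF_Task 6=20) = 20; EF_Task 9 = 20+5 = 25
ES_Task 10 = max(EF_Task 3=6, EF_Task 7=22, EF_Task 8=8, EF_Task 9=25) = 25; EF_Task 10 = 25+11 = 36
Expected project duration μ = 36 days. Critical path: Task 4 → Task 6 → Task 9 → Task 10.

Variance along critical path = 0.444 + 1.778 + 0.444 + 7.111 = 9.778
σ = √9.778 = 3.127 days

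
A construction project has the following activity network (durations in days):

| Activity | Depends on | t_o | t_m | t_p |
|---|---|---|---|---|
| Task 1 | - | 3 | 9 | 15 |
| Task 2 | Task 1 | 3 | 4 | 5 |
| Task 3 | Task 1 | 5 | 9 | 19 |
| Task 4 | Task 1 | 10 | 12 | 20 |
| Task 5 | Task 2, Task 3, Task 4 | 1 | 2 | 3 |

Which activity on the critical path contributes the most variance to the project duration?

Task 1

te_Task 1 = (3 + 4·9 + 15)/6 = 54/6 = 9; σ²_Task 1 = ((15−3)/6)² = 4.000
te_Task 2 = (3 + 4·4 + 5)/6 = 24/6 = 4; σ²_Task 2 = ((5−3)/6)² = 0.111
te_Task 3 = (5 + 4·9 + 19)/6 = 60/6 = 10; σ²_Task 3 = ((19−5)/6)² = 5.444
te_Task 4 = (10 + 4·12 + 20)/6 = 78/6 = 13; σ²_Task 4 = ((20−10)/6)² = 2.778
te_Task 5 = (1 + 4·2 + 3)/6 = 12/6 = 2; σ²_Task 5 = ((3−1)/6)² = 0.111

Forward pass:
ES_Task 1 = 0; EF_Task 1 = 9
ES_Task 2 = 9; EF_Task 2 = 9+4 = 13
ES_Task 3 = 9; EF_Task 3 = 9+10 = 19
ES_Task 4 = 9; EF_Task 4 = 9+13 = 22
ES_Task 5 = max(EF_Task 2=13, EF_Task 3=19, EF_Task 4=22) = 22; EF_Task 5 = 22+2 = 24
Expected project duration μ = 24 days. Critical path: Task 1 → Task 4 → Task 5.

Variances on critical path: σ²_Task 1=4.000, σ²_Task 4=2.778, σ²_Task 5=0.111.
Largest is σ²_Task 1 = 4.000.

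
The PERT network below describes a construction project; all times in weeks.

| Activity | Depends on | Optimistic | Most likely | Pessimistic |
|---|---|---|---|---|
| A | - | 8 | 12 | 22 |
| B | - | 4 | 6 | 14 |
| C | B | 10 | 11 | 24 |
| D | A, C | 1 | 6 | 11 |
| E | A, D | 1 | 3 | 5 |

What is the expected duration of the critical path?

29 weeks

te_A = (8 + 4·12 + 22)/6 = 78/6 = 13
te_B = (4 + 4·6 + 14)/6 = 42/6 = 7
te_C = (10 + 4·11 + 24)/6 = 78/6 = 13
te_D = (1 + 4·6 + 11)/6 = 36/6 = 6
te_E = (1 + 4·3 + 5)/6 = 18/6 = 3

Forward pass:
ES_A = 0; EF_A = 13
ES_B = 0; EF_B = 7
ES_C = 7; EF_C = 7+13 = 20
ES_D = max(EF_A=13, EF_C=20) = 20; EF_D = 20+6 = 26
ES_E = max(EF_A=13, EF_D=26) = 26; EF_E = 26+3 = 29
Expected project duration μ = 29 weeks. Critical path: B → C → D → E.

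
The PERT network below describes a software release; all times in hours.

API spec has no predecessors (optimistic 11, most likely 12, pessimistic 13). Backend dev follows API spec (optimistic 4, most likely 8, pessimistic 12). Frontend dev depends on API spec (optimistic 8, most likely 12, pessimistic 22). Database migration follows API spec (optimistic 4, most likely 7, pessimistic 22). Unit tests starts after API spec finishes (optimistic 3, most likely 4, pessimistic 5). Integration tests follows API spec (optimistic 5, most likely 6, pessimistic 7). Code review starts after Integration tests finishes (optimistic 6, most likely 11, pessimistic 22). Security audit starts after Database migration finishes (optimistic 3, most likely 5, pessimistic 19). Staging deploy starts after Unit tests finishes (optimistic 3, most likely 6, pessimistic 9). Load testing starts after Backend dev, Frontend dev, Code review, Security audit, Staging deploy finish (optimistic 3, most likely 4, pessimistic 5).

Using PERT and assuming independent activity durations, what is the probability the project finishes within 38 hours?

te_API spec = (11 + 4·12 + 13)/6 = 72/6 = 12; σ²_API spec = ((13−11)/6)² = 0.111
te_Backend dev = (4 + 4·8 + 12)/6 = 48/6 = 8; σ²_Backend dev = ((12−4)/6)² = 1.778
te_Frontend dev = (8 + 4·12 + 22)/6 = 78/6 = 13; σ²_Frontend dev = ((22−8)/6)² = 5.444
te_Database migration = (4 + 4·7 + 22)/6 = 54/6 = 9; σ²_Database migration = ((22−4)/6)² = 9.000
te_Unit tests = (3 + 4·4 + 5)/6 = 24/6 = 4; σ²_Unit tests = ((5−3)/6)² = 0.111
te_Integration tests = (5 + 4·6 + 7)/6 = 36/6 = 6; σ²_Integration tests = ((7−5)/6)² = 0.111
te_Code review = (6 + 4·11 + 22)/6 = 72/6 = 12; σ²_Code review = ((22−6)/6)² = 7.111
te_Security audit = (3 + 4·5 + 19)/6 = 42/6 = 7; σ²_Security audit = ((19−3)/6)² = 7.111
te_Staging deploy = (3 + 4·6 + 9)/6 = 36/6 = 6; σ²_Staging deploy = ((9−3)/6)² = 1.000
te_Load testing = (3 + 4·4 + 5)/6 = 24/6 = 4; σ²_Load testing = ((5−3)/6)² = 0.111

Forward pass:
ES_API spec = 0; EF_API spec = 12
ES_Backend dev = 12; EF_Backend dev = 12+8 = 20
ES_Frontend dev = 12; EF_Frontend dev = 12+13 = 25
ES_Database migration = 12; EF_Database migration = 12+9 = 21
ES_Unit tests = 12; EF_Unit tests = 12+4 = 16
ES_Integration tests = 12; EF_Integration tests = 12+6 = 18
ES_Code review = 18; EF_Code review = 18+12 = 30
ES_Security audit = 21; EF_Security audit = 21+7 = 28
ES_Staging deploy = 16; EF_Staging deploy = 16+6 = 22
ES_Load testing = max(EF_Backend dev=20, EF_Frontend dev=25, EF_Code review=30, EF_Security audit=28, EF_Staging deploy=22) = 30; EF_Load testing = 30+4 = 34
Expected project duration μ = 34 hours. Critical path: API spec → Integration tests → Code review → Load testing.

Variance along critical path = 0.111 + 0.111 + 7.111 + 0.111 = 7.444; σ = √7.444 = 2.728 hours.
Z = (38 − 34) / 2.728 = 1.466
P(T ≤ 38) = Φ(1.466) ≈ 0.929

0.929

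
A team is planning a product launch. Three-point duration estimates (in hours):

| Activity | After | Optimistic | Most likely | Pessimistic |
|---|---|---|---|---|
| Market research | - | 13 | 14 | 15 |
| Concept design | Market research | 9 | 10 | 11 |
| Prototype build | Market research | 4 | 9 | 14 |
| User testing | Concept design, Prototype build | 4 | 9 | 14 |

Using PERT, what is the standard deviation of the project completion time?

1.73 hours

te_Market research = (13 + 4·14 + 15)/6 = 84/6 = 14; σ²_Market research = ((15−13)/6)² = 0.111
te_Concept design = (9 + 4·10 + 11)/6 = 60/6 = 10; σ²_Concept design = ((11−9)/6)² = 0.111
te_Prototype build = (4 + 4·9 + 14)/6 = 54/6 = 9; σ²_Prototype build = ((14−4)/6)² = 2.778
te_User testing = (4 + 4·9 + 14)/6 = 54/6 = 9; σ²_User testing = ((14−4)/6)² = 2.778

Forward pass:
ES_Market research = 0; EF_Market research = 14
ES_Concept design = 14; EF_Concept design = 14+10 = 24
ES_Prototype build = 14; EF_Prototype build = 14+9 = 23
ES_User testing = max(EF_Concept design=24, EF_Prototype build=23) = 24; EF_User testing = 24+9 = 33
Expected project duration μ = 33 hours. Critical path: Market research → Concept design → User testing.

Variance along critical path = 0.111 + 0.111 + 2.778 = 3.000
σ = √3.000 = 1.732 hours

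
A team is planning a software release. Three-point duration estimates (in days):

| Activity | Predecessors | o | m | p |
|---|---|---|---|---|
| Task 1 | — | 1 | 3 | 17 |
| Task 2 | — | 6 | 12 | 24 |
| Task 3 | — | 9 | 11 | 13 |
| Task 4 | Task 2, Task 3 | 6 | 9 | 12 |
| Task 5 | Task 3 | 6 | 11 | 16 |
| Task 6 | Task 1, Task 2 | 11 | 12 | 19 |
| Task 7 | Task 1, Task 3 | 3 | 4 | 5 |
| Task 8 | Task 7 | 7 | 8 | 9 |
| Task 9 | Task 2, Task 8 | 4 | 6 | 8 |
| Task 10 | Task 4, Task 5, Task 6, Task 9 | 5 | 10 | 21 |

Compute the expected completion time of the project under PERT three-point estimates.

te_Task 1 = (1 + 4·3 + 17)/6 = 30/6 = 5
te_Task 2 = (6 + 4·12 + 24)/6 = 78/6 = 13
te_Task 3 = (9 + 4·11 + 13)/6 = 66/6 = 11
te_Task 4 = (6 + 4·9 + 12)/6 = 54/6 = 9
te_Task 5 = (6 + 4·11 + 16)/6 = 66/6 = 11
te_Task 6 = (11 + 4·12 + 19)/6 = 78/6 = 13
te_Task 7 = (3 + 4·4 + 5)/6 = 24/6 = 4
te_Task 8 = (7 + 4·8 + 9)/6 = 48/6 = 8
te_Task 9 = (4 + 4·6 + 8)/6 = 36/6 = 6
te_Task 10 = (5 + 4·10 + 21)/6 = 66/6 = 11

Forward pass:
ES_Task 1 = 0; EF_Task 1 = 5
ES_Task 2 = 0; EF_Task 2 = 13
ES_Task 3 = 0; EF_Task 3 = 11
ES_Task 4 = max(EF_Task 2=13, EF_Task 3=11) = 13; EF_Task 4 = 13+9 = 22
ES_Task 5 = 11; EF_Task 5 = 11+11 = 22
ES_Task 6 = max(EF_Task 1=5, EF_Task 2=13) = 13; EF_Task 6 = 13+13 = 26
ES_Task 7 = max(EF_Task 1=5, EF_Task 3=11) = 11; EF_Task 7 = 11+4 = 15
ES_Task 8 = 15; EF_Task 8 = 15+8 = 23
ES_Task 9 = max(EF_Task 2=13, EF_Task 8=23) = 23; EF_Task 9 = 23+6 = 29
ES_Task 10 = max(EF_Task 4=22, EF_Task 5=22, EF_Task 6=26, EF_Task 9=29) = 29; EF_Task 10 = 29+11 = 40
Expected project duration μ = 40 days. Critical path: Task 3 → Task 7 → Task 8 → Task 9 → Task 10.

40 days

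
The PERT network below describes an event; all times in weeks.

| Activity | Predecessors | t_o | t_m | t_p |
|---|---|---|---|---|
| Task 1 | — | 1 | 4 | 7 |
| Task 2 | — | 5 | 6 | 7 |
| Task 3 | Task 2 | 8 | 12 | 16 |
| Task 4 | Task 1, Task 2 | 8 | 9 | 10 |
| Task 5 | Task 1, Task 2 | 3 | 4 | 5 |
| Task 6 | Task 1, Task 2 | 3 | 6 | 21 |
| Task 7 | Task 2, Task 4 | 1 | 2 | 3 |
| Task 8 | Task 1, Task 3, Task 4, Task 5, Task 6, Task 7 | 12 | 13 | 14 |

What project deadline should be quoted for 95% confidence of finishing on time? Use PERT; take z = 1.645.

33.3 weeks

te_Task 1 = (1 + 4·4 + 7)/6 = 24/6 = 4; σ²_Task 1 = ((7−1)/6)² = 1.000
te_Task 2 = (5 + 4·6 + 7)/6 = 36/6 = 6; σ²_Task 2 = ((7−5)/6)² = 0.111
te_Task 3 = (8 + 4·12 + 16)/6 = 72/6 = 12; σ²_Task 3 = ((16−8)/6)² = 1.778
te_Task 4 = (8 + 4·9 + 10)/6 = 54/6 = 9; σ²_Task 4 = ((10−8)/6)² = 0.111
te_Task 5 = (3 + 4·4 + 5)/6 = 24/6 = 4; σ²_Task 5 = ((5−3)/6)² = 0.111
te_Task 6 = (3 + 4·6 + 21)/6 = 48/6 = 8; σ²_Task 6 = ((21−3)/6)² = 9.000
te_Task 7 = (1 + 4·2 + 3)/6 = 12/6 = 2; σ²_Task 7 = ((3−1)/6)² = 0.111
te_Task 8 = (12 + 4·13 + 14)/6 = 78/6 = 13; σ²_Task 8 = ((14−12)/6)² = 0.111

Forward pass:
ES_Task 1 = 0; EF_Task 1 = 4
ES_Task 2 = 0; EF_Task 2 = 6
ES_Task 3 = 6; EF_Task 3 = 6+12 = 18
ES_Task 4 = max(EF_Task 1=4, EF_Task 2=6) = 6; EF_Task 4 = 6+9 = 15
ES_Task 5 = max(EF_Task 1=4, EF_Task 2=6) = 6; EF_Task 5 = 6+4 = 10
ES_Task 6 = max(EF_Task 1=4, EF_Task 2=6) = 6; EF_Task 6 = 6+8 = 14
ES_Task 7 = max(EF_Task 2=6, EF_Task 4=15) = 15; EF_Task 7 = 15+2 = 17
ES_Task 8 = max(EF_Task 1=4, EF_Task 3=18, EF_Task 4=15, EF_Task 5=10, EF_Task 6=14, EF_Task 7=17) = 18; EF_Task 8 = 18+13 = 31
Expected project duration μ = 31 weeks. Critical path: Task 2 → Task 3 → Task 8.

Variance along critical path = 0.111 + 1.778 + 0.111 = 2.000; σ = 1.414 weeks.
D = μ + z·σ = 31 + 1.645·1.414 = 33.3 weeks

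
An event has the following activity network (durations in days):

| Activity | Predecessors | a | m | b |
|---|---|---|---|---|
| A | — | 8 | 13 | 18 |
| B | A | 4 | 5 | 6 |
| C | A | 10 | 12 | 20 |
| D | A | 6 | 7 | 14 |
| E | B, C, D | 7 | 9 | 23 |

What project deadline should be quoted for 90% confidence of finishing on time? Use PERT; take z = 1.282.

41.6 days

te_A = (8 + 4·13 + 18)/6 = 78/6 = 13; σ²_A = ((18−8)/6)² = 2.778
te_B = (4 + 4·5 + 6)/6 = 30/6 = 5; σ²_B = ((6−4)/6)² = 0.111
te_C = (10 + 4·12 + 20)/6 = 78/6 = 13; σ²_C = ((20−10)/6)² = 2.778
te_D = (6 + 4·7 + 14)/6 = 48/6 = 8; σ²_D = ((14−6)/6)² = 1.778
te_E = (7 + 4·9 + 23)/6 = 66/6 = 11; σ²_E = ((23−7)/6)² = 7.111

Forward pass:
ES_A = 0; EF_A = 13
ES_B = 13; EF_B = 13+5 = 18
ES_C = 13; EF_C = 13+13 = 26
ES_D = 13; EF_D = 13+8 = 21
ES_E = max(EF_B=18, EF_C=26, EF_D=21) = 26; EF_E = 26+11 = 37
Expected project duration μ = 37 days. Critical path: A → C → E.

Variance along critical path = 2.778 + 2.778 + 7.111 = 12.667; σ = 3.559 days.
D = μ + z·σ = 37 + 1.282·3.559 = 41.6 days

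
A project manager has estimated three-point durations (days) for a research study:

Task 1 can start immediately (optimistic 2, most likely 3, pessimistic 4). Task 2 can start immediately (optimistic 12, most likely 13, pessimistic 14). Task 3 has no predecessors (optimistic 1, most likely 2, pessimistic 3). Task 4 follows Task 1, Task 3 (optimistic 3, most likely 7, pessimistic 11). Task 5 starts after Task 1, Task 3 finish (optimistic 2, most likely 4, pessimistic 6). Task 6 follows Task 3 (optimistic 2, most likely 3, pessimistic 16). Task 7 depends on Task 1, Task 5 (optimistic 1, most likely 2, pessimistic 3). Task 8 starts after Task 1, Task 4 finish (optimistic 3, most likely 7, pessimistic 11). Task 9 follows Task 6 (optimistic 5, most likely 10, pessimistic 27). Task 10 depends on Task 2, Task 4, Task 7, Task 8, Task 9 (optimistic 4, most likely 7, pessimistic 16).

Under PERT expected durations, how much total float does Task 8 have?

te_Task 1 = (2 + 4·3 + 4)/6 = 18/6 = 3
te_Task 2 = (12 + 4·13 + 14)/6 = 78/6 = 13
te_Task 3 = (1 + 4·2 + 3)/6 = 12/6 = 2
te_Task 4 = (3 + 4·7 + 11)/6 = 42/6 = 7
te_Task 5 = (2 + 4·4 + 6)/6 = 24/6 = 4
te_Task 6 = (2 + 4·3 + 16)/6 = 30/6 = 5
te_Task 7 = (1 + 4·2 + 3)/6 = 12/6 = 2
te_Task 8 = (3 + 4·7 + 11)/6 = 42/6 = 7
te_Task 9 = (5 + 4·10 + 27)/6 = 72/6 = 12
te_Task 10 = (4 + 4·7 + 16)/6 = 48/6 = 8

Forward pass:
ES_Task 1 = 0; EF_Task 1 = 3
ES_Task 2 = 0; EF_Task 2 = 13
ES_Task 3 = 0; EF_Task 3 = 2
ES_Task 4 = max(EF_Task 1=3, EF_Task 3=2) = 3; EF_Task 4 = 3+7 = 10
ES_Task 5 = max(EF_Task 1=3, EF_Task 3=2) = 3; EF_Task 5 = 3+4 = 7
ES_Task 6 = 2; EF_Task 6 = 2+5 = 7
ES_Task 7 = max(EF_Task 1=3, EF_Task 5=7) = 7; EF_Task 7 = 7+2 = 9
ES_Task 8 = max(EF_Task 1=3, EF_Task 4=10) = 10; EF_Task 8 = 10+7 = 17
ES_Task 9 = 7; EF_Task 9 = 7+12 = 19
ES_Task 10 = max(EF_Task 2=13, EF_Task 4=10, EF_Task 7=9, EF_Task 8=17, EF_Task 9=19) = 19; EF_Task 10 = 19+8 = 27
Expected project duration μ = 27 days. Critical path: Task 3 → Task 6 → Task 9 → Task 10.

Backward pass:
LF_Task 10 = 27; LS_Task 10 = 27−8 = 19
LF_Task 9 = LS_Task 10 = 19; LS_Task 9 = 19−12 = 7
LF_Task 8 = LS_Task 10 = 19; LS_Task 8 = 19−7 = 12
LF_Task 7 = LS_Task 10 = 19; LS_Task 7 = 19−2 = 17
LF_Task 6 = LS_Task 9 = 7; LS_Task 6 = 7−5 = 2
LF_Task 5 = LS_Task 7 = 17; LS_Task 5 = 17−4 = 13
LF_Task 4 = min(LS_Task 8=12, LS_Task 10=19) = 12; LS_Task 4 = 12−7 = 5
LF_Task 3 = min(LS_Task 4=5, LS_Task 5=13, LS_Task 6=2) = 2; LS_Task 3 = 2−2 = 0
LF_Task 2 = LS_Task 10 = 19; LS_Task 2 = 19−13 = 6
LF_Task 1 = min(LS_Task 4=5, LS_Task 5=13, LS_Task 7=17, LS_Task 8=12) = 5; LS_Task 1 = 5−3 = 2
Slack_Task 8 = LS_Task 8 − ES_Task 8 = 12 − 10 = 2

2 days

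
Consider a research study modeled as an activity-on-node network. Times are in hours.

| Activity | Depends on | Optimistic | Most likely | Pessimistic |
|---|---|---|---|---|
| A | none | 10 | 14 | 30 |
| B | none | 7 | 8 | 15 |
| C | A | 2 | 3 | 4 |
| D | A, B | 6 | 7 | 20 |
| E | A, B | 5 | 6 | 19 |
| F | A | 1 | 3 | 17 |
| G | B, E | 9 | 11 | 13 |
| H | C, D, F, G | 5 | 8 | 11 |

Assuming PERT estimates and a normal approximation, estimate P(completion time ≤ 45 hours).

te_A = (10 + 4·14 + 30)/6 = 96/6 = 16; σ²_A = ((30−10)/6)² = 11.111
te_B = (7 + 4·8 + 15)/6 = 54/6 = 9; σ²_B = ((15−7)/6)² = 1.778
te_C = (2 + 4·3 + 4)/6 = 18/6 = 3; σ²_C = ((4−2)/6)² = 0.111
te_D = (6 + 4·7 + 20)/6 = 54/6 = 9; σ²_D = ((20−6)/6)² = 5.444
te_E = (5 + 4·6 + 19)/6 = 48/6 = 8; σ²_E = ((19−5)/6)² = 5.444
te_F = (1 + 4·3 + 17)/6 = 30/6 = 5; σ²_F = ((17−1)/6)² = 7.111
te_G = (9 + 4·11 + 13)/6 = 66/6 = 11; σ²_G = ((13−9)/6)² = 0.444
te_H = (5 + 4·8 + 11)/6 = 48/6 = 8; σ²_H = ((11−5)/6)² = 1.000

Forward pass:
ES_A = 0; EF_A = 16
ES_B = 0; EF_B = 9
ES_C = 16; EF_C = 16+3 = 19
ES_D = max(EF_A=16, EF_B=9) = 16; EF_D = 16+9 = 25
ES_E = max(EF_A=16, EF_B=9) = 16; EF_E = 16+8 = 24
ES_F = 16; EF_F = 16+5 = 21
ES_G = max(EF_B=9, EF_E=24) = 24; EF_G = 24+11 = 35
ES_H = max(EF_C=19, EF_D=25, EF_F=21, EF_G=35) = 35; EF_H = 35+8 = 43
Expected project duration μ = 43 hours. Critical path: A → E → G → H.

Variance along critical path = 11.111 + 5.444 + 0.444 + 1.000 = 18.000; σ = √18.000 = 4.243 hours.
Z = (45 − 43) / 4.243 = 0.471
P(T ≤ 45) = Φ(0.471) ≈ 0.681

0.681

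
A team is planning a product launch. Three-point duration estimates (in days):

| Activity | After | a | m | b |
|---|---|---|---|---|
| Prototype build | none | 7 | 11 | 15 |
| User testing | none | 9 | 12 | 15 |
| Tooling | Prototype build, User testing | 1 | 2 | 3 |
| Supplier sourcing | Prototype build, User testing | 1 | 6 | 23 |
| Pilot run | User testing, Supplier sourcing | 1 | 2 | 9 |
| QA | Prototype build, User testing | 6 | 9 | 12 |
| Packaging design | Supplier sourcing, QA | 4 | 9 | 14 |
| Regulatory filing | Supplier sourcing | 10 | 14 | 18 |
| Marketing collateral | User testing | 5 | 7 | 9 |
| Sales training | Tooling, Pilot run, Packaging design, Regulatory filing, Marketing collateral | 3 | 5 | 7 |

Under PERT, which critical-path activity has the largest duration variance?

te_Prototype build = (7 + 4·11 + 15)/6 = 66/6 = 11; σ²_Prototype build = ((15−7)/6)² = 1.778
te_User testing = (9 + 4·12 + 15)/6 = 72/6 = 12; σ²_User testing = ((15−9)/6)² = 1.000
te_Tooling = (1 + 4·2 + 3)/6 = 12/6 = 2; σ²_Tooling = ((3−1)/6)² = 0.111
te_Supplier sourcing = (1 + 4·6 + 23)/6 = 48/6 = 8; σ²_Supplier sourcing = ((23−1)/6)² = 13.444
te_Pilot run = (1 + 4·2 + 9)/6 = 18/6 = 3; σ²_Pilot run = ((9−1)/6)² = 1.778
te_QA = (6 + 4·9 + 12)/6 = 54/6 = 9; σ²_QA = ((12−6)/6)² = 1.000
te_Packaging design = (4 + 4·9 + 14)/6 = 54/6 = 9; σ²_Packaging design = ((14−4)/6)² = 2.778
te_Regulatory filing = (10 + 4·14 + 18)/6 = 84/6 = 14; σ²_Regulatory filing = ((18−10)/6)² = 1.778
te_Marketing collateral = (5 + 4·7 + 9)/6 = 42/6 = 7; σ²_Marketing collateral = ((9−5)/6)² = 0.444
te_Sales training = (3 + 4·5 + 7)/6 = 30/6 = 5; σ²_Sales training = ((7−3)/6)² = 0.444

Forward pass:
ES_Prototype build = 0; EF_Prototype build = 11
ES_User testing = 0; EF_User testing = 12
ES_Tooling = max(EF_Prototype build=11, EF_User testing=12) = 12; EF_Tooling = 12+2 = 14
ES_Supplier sourcing = max(EF_Prototype build=11, EF_User testing=12) = 12; EF_Supplier sourcing = 12+8 = 20
ES_Pilot run = max(EF_User testing=12, EF_Supplier sourcing=20) = 20; EF_Pilot run = 20+3 = 23
ES_QA = max(EF_Prototype build=11, EF_User testing=12) = 12; EF_QA = 12+9 = 21
ES_Packaging design = max(EF_Supplier sourcing=20, EF_QA=21) = 21; EF_Packaging design = 21+9 = 30
ES_Regulatory filing = 20; EF_Regulatory filing = 20+14 = 34
ES_Marketing collateral = 12; EF_Marketing collateral = 12+7 = 19
ES_Sales training = max(EF_Tooling=14, EF_Pilot run=23, EF_Packaging design=30, EF_Regulatory filing=34, EF_Marketing collateral=19) = 34; EF_Sales training = 34+5 = 39
Expected project duration μ = 39 days. Critical path: User testing → Supplier sourcing → Regulatory filing → Sales training.

Variances on critical path: σ²_User testing=1.000, σ²_Supplier sourcing=13.444, σ²_Regulatory filing=1.778, σ²_Sales training=0.444.
Largest is σ²_Supplier sourcing = 13.444.

Supplier sourcing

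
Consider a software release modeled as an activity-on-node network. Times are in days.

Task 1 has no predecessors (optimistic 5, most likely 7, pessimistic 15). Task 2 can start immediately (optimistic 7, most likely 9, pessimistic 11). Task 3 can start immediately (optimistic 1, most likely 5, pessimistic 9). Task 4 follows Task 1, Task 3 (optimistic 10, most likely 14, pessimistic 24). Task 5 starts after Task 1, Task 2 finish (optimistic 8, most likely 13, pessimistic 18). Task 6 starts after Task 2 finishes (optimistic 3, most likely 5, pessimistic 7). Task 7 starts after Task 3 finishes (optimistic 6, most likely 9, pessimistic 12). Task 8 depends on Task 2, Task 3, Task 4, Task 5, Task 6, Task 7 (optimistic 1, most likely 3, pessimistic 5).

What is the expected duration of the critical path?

te_Task 1 = (5 + 4·7 + 15)/6 = 48/6 = 8
te_Task 2 = (7 + 4·9 + 11)/6 = 54/6 = 9
te_Task 3 = (1 + 4·5 + 9)/6 = 30/6 = 5
te_Task 4 = (10 + 4·14 + 24)/6 = 90/6 = 15
te_Task 5 = (8 + 4·13 + 18)/6 = 78/6 = 13
te_Task 6 = (3 + 4·5 + 7)/6 = 30/6 = 5
te_Task 7 = (6 + 4·9 + 12)/6 = 54/6 = 9
te_Task 8 = (1 + 4·3 + 5)/6 = 18/6 = 3

Forward pass:
ES_Task 1 = 0; EF_Task 1 = 8
ES_Task 2 = 0; EF_Task 2 = 9
ES_Task 3 = 0; EF_Task 3 = 5
ES_Task 4 = max(EF_Task 1=8, EF_Task 3=5) = 8; EF_Task 4 = 8+15 = 23
ES_Task 5 = max(EF_Task 1=8, EF_Task 2=9) = 9; EF_Task 5 = 9+13 = 22
ES_Task 6 = 9; EF_Task 6 = 9+5 = 14
ES_Task 7 = 5; EF_Task 7 = 5+9 = 14
ES_Task 8 = max(EF_Task 2=9, EF_Task 3=5, EF_Task 4=23, EF_Task 5=22, EF_Task 6=14, EF_Task 7=14) = 23; EF_Task 8 = 23+3 = 26
Expected project duration μ = 26 days. Critical path: Task 1 → Task 4 → Task 8.

26 days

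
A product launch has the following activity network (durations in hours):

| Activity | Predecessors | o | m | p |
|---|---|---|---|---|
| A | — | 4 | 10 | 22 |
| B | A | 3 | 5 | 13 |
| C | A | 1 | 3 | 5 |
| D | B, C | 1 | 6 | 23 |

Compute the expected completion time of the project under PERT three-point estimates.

te_A = (4 + 4·10 + 22)/6 = 66/6 = 11
te_B = (3 + 4·5 + 13)/6 = 36/6 = 6
te_C = (1 + 4·3 + 5)/6 = 18/6 = 3
te_D = (1 + 4·6 + 23)/6 = 48/6 = 8

Forward pass:
ES_A = 0; EF_A = 11
ES_B = 11; EF_B = 11+6 = 17
ES_C = 11; EF_C = 11+3 = 14
ES_D = max(EF_B=17, EF_C=14) = 17; EF_D = 17+8 = 25
Expected project duration μ = 25 hours. Critical path: A → B → D.

25 hours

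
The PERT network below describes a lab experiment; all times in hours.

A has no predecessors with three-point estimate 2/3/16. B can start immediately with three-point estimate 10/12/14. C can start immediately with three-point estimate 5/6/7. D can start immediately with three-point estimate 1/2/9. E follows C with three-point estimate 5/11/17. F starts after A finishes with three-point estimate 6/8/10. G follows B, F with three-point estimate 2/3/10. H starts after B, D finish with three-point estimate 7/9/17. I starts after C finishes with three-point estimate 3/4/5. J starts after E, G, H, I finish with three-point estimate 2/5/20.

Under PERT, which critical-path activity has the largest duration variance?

J

te_A = (2 + 4·3 + 16)/6 = 30/6 = 5; σ²_A = ((16−2)/6)² = 5.444
te_B = (10 + 4·12 + 14)/6 = 72/6 = 12; σ²_B = ((14−10)/6)² = 0.444
te_C = (5 + 4·6 + 7)/6 = 36/6 = 6; σ²_C = ((7−5)/6)² = 0.111
te_D = (1 + 4·2 + 9)/6 = 18/6 = 3; σ²_D = ((9−1)/6)² = 1.778
te_E = (5 + 4·11 + 17)/6 = 66/6 = 11; σ²_E = ((17−5)/6)² = 4.000
te_F = (6 + 4·8 + 10)/6 = 48/6 = 8; σ²_F = ((10−6)/6)² = 0.444
te_G = (2 + 4·3 + 10)/6 = 24/6 = 4; σ²_G = ((10−2)/6)² = 1.778
te_H = (7 + 4·9 + 17)/6 = 60/6 = 10; σ²_H = ((17−7)/6)² = 2.778
te_I = (3 + 4·4 + 5)/6 = 24/6 = 4; σ²_I = ((5−3)/6)² = 0.111
te_J = (2 + 4·5 + 20)/6 = 42/6 = 7; σ²_J = ((20−2)/6)² = 9.000

Forward pass:
ES_A = 0; EF_A = 5
ES_B = 0; EF_B = 12
ES_C = 0; EF_C = 6
ES_D = 0; EF_D = 3
ES_E = 6; EF_E = 6+11 = 17
ES_F = 5; EF_F = 5+8 = 13
ES_G = max(EF_B=12, EF_F=13) = 13; EF_G = 13+4 = 17
ES_H = max(EF_B=12, EF_D=3) = 12; EF_H = 12+10 = 22
ES_I = 6; EF_I = 6+4 = 10
ES_J = max(EF_E=17, EF_G=17, EF_H=22, EF_I=10) = 22; EF_J = 22+7 = 29
Expected project duration μ = 29 hours. Critical path: B → H → J.

Variances on critical path: σ²_B=0.444, σ²_H=2.778, σ²_J=9.000.
Largest is σ²_J = 9.000.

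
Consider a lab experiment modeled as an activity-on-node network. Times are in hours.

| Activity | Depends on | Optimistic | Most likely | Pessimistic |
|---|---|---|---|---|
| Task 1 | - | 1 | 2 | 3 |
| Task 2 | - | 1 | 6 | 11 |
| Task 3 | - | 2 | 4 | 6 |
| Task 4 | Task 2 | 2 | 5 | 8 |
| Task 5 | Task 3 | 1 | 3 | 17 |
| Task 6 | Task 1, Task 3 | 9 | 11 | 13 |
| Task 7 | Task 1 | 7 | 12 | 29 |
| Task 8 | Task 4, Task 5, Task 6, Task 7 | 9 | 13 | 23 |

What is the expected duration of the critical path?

30 hours

te_Task 1 = (1 + 4·2 + 3)/6 = 12/6 = 2
te_Task 2 = (1 + 4·6 + 11)/6 = 36/6 = 6
te_Task 3 = (2 + 4·4 + 6)/6 = 24/6 = 4
te_Task 4 = (2 + 4·5 + 8)/6 = 30/6 = 5
te_Task 5 = (1 + 4·3 + 17)/6 = 30/6 = 5
te_Task 6 = (9 + 4·11 + 13)/6 = 66/6 = 11
te_Task 7 = (7 + 4·12 + 29)/6 = 84/6 = 14
te_Task 8 = (9 + 4·13 + 23)/6 = 84/6 = 14

Forward pass:
ES_Task 1 = 0; EF_Task 1 = 2
ES_Task 2 = 0; EF_Task 2 = 6
ES_Task 3 = 0; EF_Task 3 = 4
ES_Task 4 = 6; EF_Task 4 = 6+5 = 11
ES_Task 5 = 4; EF_Task 5 = 4+5 = 9
ES_Task 6 = max(EF_Task 1=2, EF_Task 3=4) = 4; EF_Task 6 = 4+11 = 15
ES_Task 7 = 2; EF_Task 7 = 2+14 = 16
ES_Task 8 = max(EF_Task 4=11, EF_Task 5=9, EF_Task 6=15, EF_Task 7=16) = 16; EF_Task 8 = 16+14 = 30
Expected project duration μ = 30 hours. Critical path: Task 1 → Task 7 → Task 8.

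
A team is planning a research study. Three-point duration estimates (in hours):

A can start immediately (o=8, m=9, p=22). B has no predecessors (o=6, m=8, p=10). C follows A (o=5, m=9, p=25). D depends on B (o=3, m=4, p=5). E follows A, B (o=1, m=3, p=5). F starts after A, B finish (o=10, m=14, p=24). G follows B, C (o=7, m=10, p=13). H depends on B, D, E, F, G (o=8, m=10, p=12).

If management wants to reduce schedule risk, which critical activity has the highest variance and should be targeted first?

te_A = (8 + 4·9 + 22)/6 = 66/6 = 11; σ²_A = ((22−8)/6)² = 5.444
te_B = (6 + 4·8 + 10)/6 = 48/6 = 8; σ²_B = ((10−6)/6)² = 0.444
te_C = (5 + 4·9 + 25)/6 = 66/6 = 11; σ²_C = ((25−5)/6)² = 11.111
te_D = (3 + 4·4 + 5)/6 = 24/6 = 4; σ²_D = ((5−3)/6)² = 0.111
te_E = (1 + 4·3 + 5)/6 = 18/6 = 3; σ²_E = ((5−1)/6)² = 0.444
te_F = (10 + 4·14 + 24)/6 = 90/6 = 15; σ²_F = ((24−10)/6)² = 5.444
te_G = (7 + 4·10 + 13)/6 = 60/6 = 10; σ²_G = ((13−7)/6)² = 1.000
te_H = (8 + 4·10 + 12)/6 = 60/6 = 10; σ²_H = ((12−8)/6)² = 0.444

Forward pass:
ES_A = 0; EF_A = 11
ES_B = 0; EF_B = 8
ES_C = 11; EF_C = 11+11 = 22
ES_D = 8; EF_D = 8+4 = 12
ES_E = max(EF_A=11, EF_B=8) = 11; EF_E = 11+3 = 14
ES_F = max(EF_A=11, EF_B=8) = 11; EF_F = 11+15 = 26
ES_G = max(EF_B=8, EF_C=22) = 22; EF_G = 22+10 = 32
ES_H = max(EF_B=8, EF_D=12, EF_E=14, EF_F=26, EF_G=32) = 32; EF_H = 32+10 = 42
Expected project duration μ = 42 hours. Critical path: A → C → G → H.

Variances on critical path: σ²_A=5.444, σ²_C=11.111, σ²_G=1.000, σ²_H=0.444.
Largest is σ²_C = 11.111.

C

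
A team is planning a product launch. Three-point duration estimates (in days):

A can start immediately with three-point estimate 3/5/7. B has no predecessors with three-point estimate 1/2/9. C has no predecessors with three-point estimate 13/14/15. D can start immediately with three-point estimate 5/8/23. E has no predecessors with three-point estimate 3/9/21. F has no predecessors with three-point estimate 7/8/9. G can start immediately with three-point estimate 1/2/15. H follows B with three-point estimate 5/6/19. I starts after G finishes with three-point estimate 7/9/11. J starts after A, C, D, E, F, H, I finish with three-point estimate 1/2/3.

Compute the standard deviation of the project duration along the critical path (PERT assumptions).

0.47 days

te_A = (3 + 4·5 + 7)/6 = 30/6 = 5; σ²_A = ((7−3)/6)² = 0.444
te_B = (1 + 4·2 + 9)/6 = 18/6 = 3; σ²_B = ((9−1)/6)² = 1.778
te_C = (13 + 4·14 + 15)/6 = 84/6 = 14; σ²_C = ((15−13)/6)² = 0.111
te_D = (5 + 4·8 + 23)/6 = 60/6 = 10; σ²_D = ((23−5)/6)² = 9.000
te_E = (3 + 4·9 + 21)/6 = 60/6 = 10; σ²_E = ((21−3)/6)² = 9.000
te_F = (7 + 4·8 + 9)/6 = 48/6 = 8; σ²_F = ((9−7)/6)² = 0.111
te_G = (1 + 4·2 + 15)/6 = 24/6 = 4; σ²_G = ((15−1)/6)² = 5.444
te_H = (5 + 4·6 + 19)/6 = 48/6 = 8; σ²_H = ((19−5)/6)² = 5.444
te_I = (7 + 4·9 + 11)/6 = 54/6 = 9; σ²_I = ((11−7)/6)² = 0.444
te_J = (1 + 4·2 + 3)/6 = 12/6 = 2; σ²_J = ((3−1)/6)² = 0.111

Forward pass:
ES_A = 0; EF_A = 5
ES_B = 0; EF_B = 3
ES_C = 0; EF_C = 14
ES_D = 0; EF_D = 10
ES_E = 0; EF_E = 10
ES_F = 0; EF_F = 8
ES_G = 0; EF_G = 4
ES_H = 3; EF_H = 3+8 = 11
ES_I = 4; EF_I = 4+9 = 13
ES_J = max(EF_A=5, EF_C=14, EF_D=10, EF_E=10, EF_F=8, EF_H=11, EF_I=13) = 14; EF_J = 14+2 = 16
Expected project duration μ = 16 days. Critical path: C → J.

Variance along critical path = 0.111 + 0.111 = 0.222
σ = √0.222 = 0.471 days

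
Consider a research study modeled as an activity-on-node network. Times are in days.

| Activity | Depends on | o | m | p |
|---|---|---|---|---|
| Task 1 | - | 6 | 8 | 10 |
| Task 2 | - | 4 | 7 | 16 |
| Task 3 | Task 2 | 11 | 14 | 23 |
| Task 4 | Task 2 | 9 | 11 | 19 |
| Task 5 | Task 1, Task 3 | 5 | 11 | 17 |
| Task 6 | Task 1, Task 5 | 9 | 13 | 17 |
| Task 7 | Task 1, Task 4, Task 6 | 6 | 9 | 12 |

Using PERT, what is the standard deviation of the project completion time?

3.84 days

te_Task 1 = (6 + 4·8 + 10)/6 = 48/6 = 8; σ²_Task 1 = ((10−6)/6)² = 0.444
te_Task 2 = (4 + 4·7 + 16)/6 = 48/6 = 8; σ²_Task 2 = ((16−4)/6)² = 4.000
te_Task 3 = (11 + 4·14 + 23)/6 = 90/6 = 15; σ²_Task 3 = ((23−11)/6)² = 4.000
te_Task 4 = (9 + 4·11 + 19)/6 = 72/6 = 12; σ²_Task 4 = ((19−9)/6)² = 2.778
te_Task 5 = (5 + 4·11 + 17)/6 = 66/6 = 11; σ²_Task 5 = ((17−5)/6)² = 4.000
te_Task 6 = (9 + 4·13 + 17)/6 = 78/6 = 13; σ²_Task 6 = ((17−9)/6)² = 1.778
te_Task 7 = (6 + 4·9 + 12)/6 = 54/6 = 9; σ²_Task 7 = ((12−6)/6)² = 1.000

Forward pass:
ES_Task 1 = 0; EF_Task 1 = 8
ES_Task 2 = 0; EF_Task 2 = 8
ES_Task 3 = 8; EF_Task 3 = 8+15 = 23
ES_Task 4 = 8; EF_Task 4 = 8+12 = 20
ES_Task 5 = max(EF_Task 1=8, EF_Task 3=23) = 23; EF_Task 5 = 23+11 = 34
ES_Task 6 = max(EF_Task 1=8, EF_Task 5=34) = 34; EF_Task 6 = 34+13 = 47
ES_Task 7 = max(EF_Task 1=8, EF_Task 4=20, EF_Task 6=47) = 47; EF_Task 7 = 47+9 = 56
Expected project duration μ = 56 days. Critical path: Task 2 → Task 3 → Task 5 → Task 6 → Task 7.

Variance along critical path = 4.000 + 4.000 + 4.000 + 1.778 + 1.000 = 14.778
σ = √14.778 = 3.844 days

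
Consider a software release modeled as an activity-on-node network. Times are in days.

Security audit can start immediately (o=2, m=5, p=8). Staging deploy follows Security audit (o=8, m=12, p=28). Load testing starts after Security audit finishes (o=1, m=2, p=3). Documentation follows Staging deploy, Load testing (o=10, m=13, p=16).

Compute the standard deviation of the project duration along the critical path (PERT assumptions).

te_Security audit = (2 + 4·5 + 8)/6 = 30/6 = 5; σ²_Security audit = ((8−2)/6)² = 1.000
te_Staging deploy = (8 + 4·12 + 28)/6 = 84/6 = 14; σ²_Staging deploy = ((28−8)/6)² = 11.111
te_Load testing = (1 + 4·2 + 3)/6 = 12/6 = 2; σ²_Load testing = ((3−1)/6)² = 0.111
te_Documentation = (10 + 4·13 + 16)/6 = 78/6 = 13; σ²_Documentation = ((16−10)/6)² = 1.000

Forward pass:
ES_Security audit = 0; EF_Security audit = 5
ES_Staging deploy = 5; EF_Staging deploy = 5+14 = 19
ES_Load testing = 5; EF_Load testing = 5+2 = 7
ES_Documentation = max(EF_Staging deploy=19, EF_Load testing=7) = 19; EF_Documentation = 19+13 = 32
Expected project duration μ = 32 days. Critical path: Security audit → Staging deploy → Documentation.

Variance along critical path = 1.000 + 11.111 + 1.000 = 13.111
σ = √13.111 = 3.621 days

3.62 days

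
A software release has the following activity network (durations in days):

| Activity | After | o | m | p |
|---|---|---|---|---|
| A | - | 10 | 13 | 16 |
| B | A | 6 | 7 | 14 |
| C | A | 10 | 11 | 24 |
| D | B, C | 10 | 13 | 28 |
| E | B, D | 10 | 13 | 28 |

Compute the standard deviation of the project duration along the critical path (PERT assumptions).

4.94 days

te_A = (10 + 4·13 + 16)/6 = 78/6 = 13; σ²_A = ((16−10)/6)² = 1.000
te_B = (6 + 4·7 + 14)/6 = 48/6 = 8; σ²_B = ((14−6)/6)² = 1.778
te_C = (10 + 4·11 + 24)/6 = 78/6 = 13; σ²_C = ((24−10)/6)² = 5.444
te_D = (10 + 4·13 + 28)/6 = 90/6 = 15; σ²_D = ((28−10)/6)² = 9.000
te_E = (10 + 4·13 + 28)/6 = 90/6 = 15; σ²_E = ((28−10)/6)² = 9.000

Forward pass:
ES_A = 0; EF_A = 13
ES_B = 13; EF_B = 13+8 = 21
ES_C = 13; EF_C = 13+13 = 26
ES_D = max(EF_B=21, EF_C=26) = 26; EF_D = 26+15 = 41
ES_E = max(EF_B=21, EF_D=41) = 41; EF_E = 41+15 = 56
Expected project duration μ = 56 days. Critical path: A → C → D → E.

Variance along critical path = 1.000 + 5.444 + 9.000 + 9.000 = 24.444
σ = √24.444 = 4.944 days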